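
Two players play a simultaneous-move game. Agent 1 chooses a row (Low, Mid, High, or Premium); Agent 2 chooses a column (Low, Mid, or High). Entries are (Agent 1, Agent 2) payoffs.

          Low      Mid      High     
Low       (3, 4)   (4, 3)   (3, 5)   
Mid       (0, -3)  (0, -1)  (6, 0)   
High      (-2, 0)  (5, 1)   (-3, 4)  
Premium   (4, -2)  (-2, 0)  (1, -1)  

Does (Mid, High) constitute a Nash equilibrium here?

Yes

Holding Agent 2 at High: Agent 1 gets 6 from Mid, versus 3 from Low, -3 from High, 1 from Premium. No profitable deviation for Agent 1.
Holding Agent 1 at Mid: Agent 2 gets 0 from High, versus -3 from Low, -1 from Mid. No profitable deviation for Agent 2 either.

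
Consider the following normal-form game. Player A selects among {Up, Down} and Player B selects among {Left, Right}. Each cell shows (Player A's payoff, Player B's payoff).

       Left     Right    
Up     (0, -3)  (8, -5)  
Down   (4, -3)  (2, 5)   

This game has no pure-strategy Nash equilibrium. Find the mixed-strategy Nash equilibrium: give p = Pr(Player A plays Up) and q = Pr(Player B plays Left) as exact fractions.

p = 4/5, q = 3/5

Each player's mixing probability is pinned down by making the *other* player indifferent.
Player B indifferent between Left and Right: p·(-3) + (1−p)·(-3) = p·(-5) + (1−p)·5 ⟹ (-3) + 0p = 5 + (-10)p ⟹ p = 4/5.
Player A indifferent between Up and Down: q·0 + (1−q)·8 = q·4 + (1−q)·2 ⟹ 8 + (-8)q = 2 + 2q ⟹ q = 3/5.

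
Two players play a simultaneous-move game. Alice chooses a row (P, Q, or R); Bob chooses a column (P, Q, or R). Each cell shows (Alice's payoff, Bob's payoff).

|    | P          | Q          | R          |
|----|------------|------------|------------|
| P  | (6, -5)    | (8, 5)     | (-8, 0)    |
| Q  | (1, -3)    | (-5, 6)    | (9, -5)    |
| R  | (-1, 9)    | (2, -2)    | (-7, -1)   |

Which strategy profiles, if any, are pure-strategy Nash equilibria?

Find each player's best response to every opponent strategy; NE are the intersections.
Alice's best responses — vs P: P (payoff 6); vs Q: P (payoff 8); vs R: Q (payoff 9).
Bob's best responses — vs P: Q (payoff 5); vs Q: Q (payoff 6); vs R: P (payoff 9).
The only mutual best response is (P, Q); neither player gains by switching there.

(P, Q)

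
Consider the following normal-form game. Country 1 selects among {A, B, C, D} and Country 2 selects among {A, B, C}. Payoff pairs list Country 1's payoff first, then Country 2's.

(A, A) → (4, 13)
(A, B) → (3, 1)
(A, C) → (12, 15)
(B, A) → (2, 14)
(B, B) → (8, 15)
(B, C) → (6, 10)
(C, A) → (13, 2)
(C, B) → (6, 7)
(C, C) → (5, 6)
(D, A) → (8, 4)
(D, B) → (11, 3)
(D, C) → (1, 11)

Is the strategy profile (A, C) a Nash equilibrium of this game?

Yes

Holding Country 2 at C: Country 1 gets 12 from A, versus 6 from B, 5 from C, 1 from D. No profitable deviation for Country 1.
Holding Country 1 at A: Country 2 gets 15 from C, versus 13 from A, 1 from B. No profitable deviation for Country 2 either.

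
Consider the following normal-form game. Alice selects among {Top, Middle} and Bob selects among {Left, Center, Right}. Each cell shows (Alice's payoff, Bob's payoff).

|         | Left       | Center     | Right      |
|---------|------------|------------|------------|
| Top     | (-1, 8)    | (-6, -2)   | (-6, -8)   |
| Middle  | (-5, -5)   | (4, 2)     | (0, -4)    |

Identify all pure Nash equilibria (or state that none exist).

(Top, Left) and (Middle, Center)

A profile is a Nash equilibrium when each player is best-responding to the other.
Alice's best responses — vs Left: Top (payoff -1); vs Center: Middle (payoff 4); vs Right: Middle (payoff 0).
Bob's best responses — vs Top: Left (payoff 8); vs Middle: Center (payoff 2).
Mutual best responses occur at (Top, Left) and (Middle, Center); at each, neither player gains by switching.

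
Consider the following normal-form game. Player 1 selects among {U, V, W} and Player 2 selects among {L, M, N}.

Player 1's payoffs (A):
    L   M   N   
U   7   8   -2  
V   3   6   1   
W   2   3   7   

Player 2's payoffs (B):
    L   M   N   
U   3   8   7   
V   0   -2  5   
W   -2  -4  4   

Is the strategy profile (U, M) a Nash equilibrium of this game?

Yes

Holding Player 2 at M: Player 1 gets 8 from U, versus 6 from V, 3 from W. No profitable deviation for Player 1.
Holding Player 1 at U: Player 2 gets 8 from M, versus 3 from L, 7 from N. No profitable deviation for Player 2 either.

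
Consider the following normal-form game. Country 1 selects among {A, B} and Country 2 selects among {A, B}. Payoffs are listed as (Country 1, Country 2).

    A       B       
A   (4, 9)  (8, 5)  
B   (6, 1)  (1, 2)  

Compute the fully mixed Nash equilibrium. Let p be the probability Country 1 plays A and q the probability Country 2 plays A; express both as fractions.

p = 1/5, q = 7/9

Each player's mixing probability is pinned down by making the *other* player indifferent.
Country 2 indifferent between A and B: p·9 + (1−p)·1 = p·5 + (1−p)·2 ⟹ 1 + 8p = 2 + 3p ⟹ p = 1/5.
Country 1 indifferent between A and B: q·4 + (1−q)·8 = q·6 + (1−q)·1 ⟹ 8 + (-4)q = 1 + 5q ⟹ q = 7/9.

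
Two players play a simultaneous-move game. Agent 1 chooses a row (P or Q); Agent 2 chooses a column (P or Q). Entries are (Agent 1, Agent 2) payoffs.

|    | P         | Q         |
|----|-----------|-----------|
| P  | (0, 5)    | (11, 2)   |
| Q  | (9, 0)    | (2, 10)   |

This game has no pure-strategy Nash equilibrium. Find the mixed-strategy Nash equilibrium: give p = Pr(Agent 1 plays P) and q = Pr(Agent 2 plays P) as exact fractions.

Each player's mixing probability is pinned down by making the *other* player indifferent.
Agent 2 indifferent between P and Q: p·5 + (1−p)·0 = p·2 + (1−p)·10 ⟹ 0 + 5p = 10 + (-8)p ⟹ p = 10/13.
Agent 1 indifferent between P and Q: q·0 + (1−q)·11 = q·9 + (1−q)·2 ⟹ 11 + (-11)q = 2 + 7q ⟹ q = 1/2.

p = 10/13, q = 1/2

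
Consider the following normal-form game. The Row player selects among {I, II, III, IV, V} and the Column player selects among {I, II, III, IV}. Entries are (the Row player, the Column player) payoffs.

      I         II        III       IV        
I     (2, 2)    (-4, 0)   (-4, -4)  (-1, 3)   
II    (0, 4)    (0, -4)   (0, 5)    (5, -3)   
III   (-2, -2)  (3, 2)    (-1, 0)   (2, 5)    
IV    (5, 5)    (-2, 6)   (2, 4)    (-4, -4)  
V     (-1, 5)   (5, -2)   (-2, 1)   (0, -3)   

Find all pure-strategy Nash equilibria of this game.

None

Check mutual best responses: a cell is a NE iff neither player can gain by unilaterally deviating.
The Row player's best responses — vs I: IV (payoff 5); vs II: V (payoff 5); vs III: IV (payoff 2); vs IV: II (payoff 5).
The Column player's best responses — vs I: IV (payoff 3); vs II: III (payoff 5); vs III: IV (payoff 5); vs IV: II (payoff 6); vs V: I (payoff 5).
No cell has both players best-responding. For instance, the Row player's best reply to I is IV, but against IV the Column player prefers II over I.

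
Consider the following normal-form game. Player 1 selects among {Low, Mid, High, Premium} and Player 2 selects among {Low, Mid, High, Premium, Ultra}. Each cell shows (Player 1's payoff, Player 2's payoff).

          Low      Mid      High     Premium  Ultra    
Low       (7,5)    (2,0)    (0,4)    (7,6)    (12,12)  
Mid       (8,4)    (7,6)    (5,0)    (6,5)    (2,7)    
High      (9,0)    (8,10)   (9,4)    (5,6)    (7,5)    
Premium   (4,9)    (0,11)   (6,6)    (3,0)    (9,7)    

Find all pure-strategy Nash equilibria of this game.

(Low, Ultra) and (High, Mid)

A profile is a Nash equilibrium when each player is best-responding to the other.
Player 1's best responses — vs Low: High (payoff 9); vs Mid: High (payoff 8); vs High: High (payoff 9); vs Premium: Low (payoff 7); vs Ultra: Low (payoff 12).
Player 2's best responses — vs Low: Ultra (payoff 12); vs Mid: Ultra (payoff 7); vs High: Mid (payoff 10); vs Premium: Mid (payoff 11).
Mutual best responses occur at (Low, Ultra) and (High, Mid); at each, neither player gains by switching.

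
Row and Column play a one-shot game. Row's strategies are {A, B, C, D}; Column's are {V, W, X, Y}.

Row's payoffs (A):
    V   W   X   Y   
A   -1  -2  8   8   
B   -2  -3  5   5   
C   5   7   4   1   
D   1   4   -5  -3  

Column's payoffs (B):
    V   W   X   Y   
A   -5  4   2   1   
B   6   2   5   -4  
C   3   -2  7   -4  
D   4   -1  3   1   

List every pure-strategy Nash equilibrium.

Find each player's best response to every opponent strategy; NE are the intersections.
Row's best responses — vs V: C (payoff 5); vs W: C (payoff 7); vs X: A (payoff 8); vs Y: A (payoff 8).
Column's best responses — vs A: W (payoff 4); vs B: V (payoff 6); vs C: X (payoff 7); vs D: V (payoff 4).
No cell has both players best-responding. For instance, Row's best reply to Y is A, but against A Column prefers W over Y.

None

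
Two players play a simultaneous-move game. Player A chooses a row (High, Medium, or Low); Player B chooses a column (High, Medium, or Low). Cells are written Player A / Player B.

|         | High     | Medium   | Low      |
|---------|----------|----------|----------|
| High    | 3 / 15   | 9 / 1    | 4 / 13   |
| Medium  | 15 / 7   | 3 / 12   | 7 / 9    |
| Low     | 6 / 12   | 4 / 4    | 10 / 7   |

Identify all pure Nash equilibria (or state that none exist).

Find each player's best response to every opponent strategy; NE are the intersections.
Player A's best responses — vs High: Medium (payoff 15); vs Medium: High (payoff 9); vs Low: Low (payoff 10).
Player B's best responses — vs High: High (payoff 15); vs Medium: Medium (payoff 12); vs Low: High (payoff 12).
No cell has both players best-responding. For instance, Player A's best reply to High is Medium, but against Medium Player B prefers Medium over High.

There is no pure-strategy Nash equilibrium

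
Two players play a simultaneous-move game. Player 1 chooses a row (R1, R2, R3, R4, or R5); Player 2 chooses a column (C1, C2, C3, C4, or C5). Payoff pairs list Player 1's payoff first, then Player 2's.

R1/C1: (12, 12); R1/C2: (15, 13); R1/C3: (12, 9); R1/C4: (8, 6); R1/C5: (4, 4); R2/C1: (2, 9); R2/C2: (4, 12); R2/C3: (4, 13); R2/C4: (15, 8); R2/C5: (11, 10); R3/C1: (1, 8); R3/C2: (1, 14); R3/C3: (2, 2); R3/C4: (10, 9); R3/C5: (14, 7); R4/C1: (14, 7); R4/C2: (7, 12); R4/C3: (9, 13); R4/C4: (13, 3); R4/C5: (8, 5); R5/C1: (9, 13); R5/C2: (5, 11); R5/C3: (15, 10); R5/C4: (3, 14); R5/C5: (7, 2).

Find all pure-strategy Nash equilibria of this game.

Check mutual best responses: a cell is a NE iff neither player can gain by unilaterally deviating.
Player 1's best responses — vs C1: R4 (payoff 14); vs C2: R1 (payoff 15); vs C3: R5 (payoff 15); vs C4: R2 (payoff 15); vs C5: R3 (payoff 14).
Player 2's best responses — vs R1: C2 (payoff 13); vs R2: C3 (payoff 13); vs R3: C2 (payoff 14); vs R4: C3 (payoff 13); vs R5: C4 (payoff 14).
The only mutual best response is (R1, C2); neither player gains by switching there.

(R1, C2)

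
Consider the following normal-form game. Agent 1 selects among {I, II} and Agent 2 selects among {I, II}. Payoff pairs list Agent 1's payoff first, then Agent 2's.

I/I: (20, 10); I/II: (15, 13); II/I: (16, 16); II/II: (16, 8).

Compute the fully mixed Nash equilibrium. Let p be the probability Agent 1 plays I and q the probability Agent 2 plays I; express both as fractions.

p = 8/11, q = 1/5

In a mixed NE each player is indifferent between their pure strategies, so the opponent's mix sets the indifference.
Agent 2 indifferent between I and II: p·10 + (1−p)·16 = p·13 + (1−p)·8 ⟹ 16 + (-6)p = 8 + 5p ⟹ p = 8/11.
Agent 1 indifferent between I and II: q·20 + (1−q)·15 = q·16 + (1−q)·16 ⟹ 15 + 5q = 16 + 0q ⟹ q = 1/5.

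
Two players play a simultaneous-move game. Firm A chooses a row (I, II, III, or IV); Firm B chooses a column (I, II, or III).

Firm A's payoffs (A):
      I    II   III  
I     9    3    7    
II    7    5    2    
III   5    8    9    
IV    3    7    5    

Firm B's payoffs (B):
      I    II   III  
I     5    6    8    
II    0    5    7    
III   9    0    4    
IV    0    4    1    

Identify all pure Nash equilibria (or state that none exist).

A profile is a Nash equilibrium when each player is best-responding to the other.
Firm A's best responses — vs I: I (payoff 9); vs II: III (payoff 8); vs III: III (payoff 9).
Firm B's best responses — vs I: III (payoff 8); vs II: III (payoff 7); vs III: I (payoff 9); vs IV: II (payoff 4).
No cell has both players best-responding. For instance, Firm A's best reply to II is III, but against III Firm B prefers I over II.

No pure-strategy Nash equilibrium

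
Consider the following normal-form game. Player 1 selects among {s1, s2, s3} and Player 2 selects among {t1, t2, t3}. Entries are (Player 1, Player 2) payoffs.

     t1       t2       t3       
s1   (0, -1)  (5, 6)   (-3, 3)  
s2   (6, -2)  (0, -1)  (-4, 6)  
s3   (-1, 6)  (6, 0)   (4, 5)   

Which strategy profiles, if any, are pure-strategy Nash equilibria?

Find each player's best response to every opponent strategy; NE are the intersections.
Player 1's best responses — vs t1: s2 (payoff 6); vs t2: s3 (payoff 6); vs t3: s3 (payoff 4).
Player 2's best responses — vs s1: t2 (payoff 6); vs s2: t3 (payoff 6); vs s3: t1 (payoff 6).
No cell has both players best-responding. For instance, Player 1's best reply to t3 is s3, but against s3 Player 2 prefers t1 over t3.

None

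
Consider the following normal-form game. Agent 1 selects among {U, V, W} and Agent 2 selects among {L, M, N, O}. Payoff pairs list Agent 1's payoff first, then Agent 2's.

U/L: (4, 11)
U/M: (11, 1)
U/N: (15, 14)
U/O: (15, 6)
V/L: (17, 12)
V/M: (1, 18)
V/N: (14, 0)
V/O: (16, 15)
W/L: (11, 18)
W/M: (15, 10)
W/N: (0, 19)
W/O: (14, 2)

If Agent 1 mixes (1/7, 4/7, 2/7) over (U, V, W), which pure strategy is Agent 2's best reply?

L

Compute Agent 2's expected payoff from each pure strategy against the given mix.
L: (1/7)·11 + (4/7)·12 + (2/7)·18 = 95/7
M: (1/7)·1 + (4/7)·18 + (2/7)·10 = 93/7
N: (1/7)·14 + (4/7)·0 + (2/7)·19 = 52/7
O: (1/7)·6 + (4/7)·15 + (2/7)·2 = 10
Highest expected payoff is 95/7, from L.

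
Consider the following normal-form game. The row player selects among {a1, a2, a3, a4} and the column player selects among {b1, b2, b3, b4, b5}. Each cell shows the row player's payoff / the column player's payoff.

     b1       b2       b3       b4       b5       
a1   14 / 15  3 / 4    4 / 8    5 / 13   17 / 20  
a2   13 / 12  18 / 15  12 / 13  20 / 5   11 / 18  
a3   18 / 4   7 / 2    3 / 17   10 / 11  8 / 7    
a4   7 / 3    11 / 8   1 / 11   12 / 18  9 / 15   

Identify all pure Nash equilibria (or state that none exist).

(a1, b5)

A profile is a Nash equilibrium when each player is best-responding to the other.
The row player's best responses — vs b1: a3 (payoff 18); vs b2: a2 (payoff 18); vs b3: a2 (payoff 12); vs b4: a2 (payoff 20); vs b5: a1 (payoff 17).
The column player's best responses — vs a1: b5 (payoff 20); vs a2: b5 (payoff 18); vs a3: b3 (payoff 17); vs a4: b4 (payoff 18).
The only mutual best response is (a1, b5); neither player gains by switching there.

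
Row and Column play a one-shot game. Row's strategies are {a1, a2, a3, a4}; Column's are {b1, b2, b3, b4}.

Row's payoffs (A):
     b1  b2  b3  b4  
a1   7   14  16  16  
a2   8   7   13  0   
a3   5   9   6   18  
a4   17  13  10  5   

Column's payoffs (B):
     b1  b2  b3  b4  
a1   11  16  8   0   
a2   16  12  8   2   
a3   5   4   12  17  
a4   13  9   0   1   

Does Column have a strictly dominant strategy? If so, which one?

None

Check whether one of Column's strategies beats all alternatives regardless of what the opponent does.
b1 is not dominant: against a1, b2 gives 16 > 11.
b2 is not dominant: against a2, b1 gives 16 > 12.
b3 is not dominant: against a1, b1 gives 11 > 8.
b4 is not dominant: against a1, b1 gives 11 > 0.
No single strategy is best against every opponent action.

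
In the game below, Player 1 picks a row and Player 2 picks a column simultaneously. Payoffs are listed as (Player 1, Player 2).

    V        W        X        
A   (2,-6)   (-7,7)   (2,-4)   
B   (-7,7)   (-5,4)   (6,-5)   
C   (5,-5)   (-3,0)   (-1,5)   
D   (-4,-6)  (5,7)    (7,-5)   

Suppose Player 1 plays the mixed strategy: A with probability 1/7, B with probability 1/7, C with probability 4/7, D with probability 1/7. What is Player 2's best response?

W

Player 2's best reply maximizes expected payoff against the mix.
V: (1/7)·(-6) + (1/7)·7 + (4/7)·(-5) + (1/7)·(-6) = -25/7
W: (1/7)·7 + (1/7)·4 + (4/7)·0 + (1/7)·7 = 18/7
X: (1/7)·(-4) + (1/7)·(-5) + (4/7)·5 + (1/7)·(-5) = 6/7
Highest expected payoff is 18/7, from W.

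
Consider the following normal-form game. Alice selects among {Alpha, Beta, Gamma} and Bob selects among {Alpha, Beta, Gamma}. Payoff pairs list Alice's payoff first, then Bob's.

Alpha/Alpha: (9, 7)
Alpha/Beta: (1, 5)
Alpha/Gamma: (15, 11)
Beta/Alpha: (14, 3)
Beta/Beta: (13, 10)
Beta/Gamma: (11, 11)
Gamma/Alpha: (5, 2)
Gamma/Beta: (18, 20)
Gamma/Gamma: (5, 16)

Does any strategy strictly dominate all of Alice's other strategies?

None

A strategy is strictly dominant if it gives Alice a strictly higher payoff than every other strategy, against every choice by the opponent.
Alpha is not dominant: against Alpha, Beta gives 14 > 9.
Beta is not dominant: against Beta, Gamma gives 18 > 13.
Gamma is not dominant: against Alpha, Alpha gives 9 > 5.
No single strategy is best against every opponent action.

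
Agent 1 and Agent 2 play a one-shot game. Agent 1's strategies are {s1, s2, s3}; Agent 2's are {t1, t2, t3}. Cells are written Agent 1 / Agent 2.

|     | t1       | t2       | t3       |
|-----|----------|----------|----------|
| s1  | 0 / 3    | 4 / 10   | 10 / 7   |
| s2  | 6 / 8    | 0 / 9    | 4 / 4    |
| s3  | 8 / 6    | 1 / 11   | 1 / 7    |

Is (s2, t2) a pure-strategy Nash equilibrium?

Holding Agent 2 at t2: Agent 1 gets 0 from s2 but could get 4 by switching to s1. Agent 1 has a profitable deviation.

No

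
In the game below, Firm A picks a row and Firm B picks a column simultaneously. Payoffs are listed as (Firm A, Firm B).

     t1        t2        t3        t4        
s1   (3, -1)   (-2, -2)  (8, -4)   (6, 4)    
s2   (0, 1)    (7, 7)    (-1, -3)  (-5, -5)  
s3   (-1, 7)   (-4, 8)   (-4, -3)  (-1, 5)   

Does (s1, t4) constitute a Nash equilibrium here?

Holding Firm B at t4: Firm A gets 6 from s1, versus -5 from s2, -1 from s3. No profitable deviation for Firm A.
Holding Firm A at s1: Firm B gets 4 from t4, versus -1 from t1, -2 from t2, -4 from t3. No profitable deviation for Firm B either.

Yes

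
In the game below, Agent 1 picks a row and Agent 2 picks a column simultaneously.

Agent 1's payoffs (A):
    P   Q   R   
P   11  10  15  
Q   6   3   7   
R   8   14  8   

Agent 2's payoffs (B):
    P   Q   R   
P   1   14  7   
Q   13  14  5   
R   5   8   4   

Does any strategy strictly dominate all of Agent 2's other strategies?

A strategy is strictly dominant if it gives Agent 2 a strictly higher payoff than every other strategy, against every choice by the opponent.
Q strictly dominates: vs P: 14 > each of {1, 7}; vs Q: 14 > each of {13, 5}; vs R: 8 > each of {5, 4}.

Q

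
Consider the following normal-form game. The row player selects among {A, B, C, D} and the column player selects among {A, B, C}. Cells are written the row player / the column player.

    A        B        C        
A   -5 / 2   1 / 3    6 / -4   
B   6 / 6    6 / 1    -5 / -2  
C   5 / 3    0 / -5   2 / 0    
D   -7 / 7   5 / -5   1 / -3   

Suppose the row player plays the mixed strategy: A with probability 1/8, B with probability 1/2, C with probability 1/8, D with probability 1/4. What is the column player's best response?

A

The column player's best reply maximizes expected payoff against the mix.
A: (1/8)·2 + (1/2)·6 + (1/8)·3 + (1/4)·7 = 43/8
B: (1/8)·3 + (1/2)·1 + (1/8)·(-5) + (1/4)·(-5) = -1
C: (1/8)·(-4) + (1/2)·(-2) + (1/8)·0 + (1/4)·(-3) = -9/4
Highest expected payoff is 43/8, from A.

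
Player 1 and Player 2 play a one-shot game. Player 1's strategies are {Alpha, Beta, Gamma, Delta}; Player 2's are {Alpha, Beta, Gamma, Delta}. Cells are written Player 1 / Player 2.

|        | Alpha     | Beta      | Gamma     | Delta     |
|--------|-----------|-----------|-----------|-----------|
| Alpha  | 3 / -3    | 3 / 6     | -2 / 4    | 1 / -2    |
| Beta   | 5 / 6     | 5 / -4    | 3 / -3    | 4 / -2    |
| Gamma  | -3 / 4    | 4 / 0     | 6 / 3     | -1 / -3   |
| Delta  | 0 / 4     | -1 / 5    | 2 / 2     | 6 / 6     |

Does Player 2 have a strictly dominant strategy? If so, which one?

A strategy is strictly dominant if it gives Player 2 a strictly higher payoff than every other strategy, against every choice by the opponent.
Alpha is not dominant: against Alpha, Beta gives 6 > -3.
Beta is not dominant: against Beta, Alpha gives 6 > -4.
Gamma is not dominant: against Alpha, Beta gives 6 > 4.
Delta is not dominant: against Alpha, Beta gives 6 > -2.
No single strategy is best against every opponent action.

No strictly dominant strategy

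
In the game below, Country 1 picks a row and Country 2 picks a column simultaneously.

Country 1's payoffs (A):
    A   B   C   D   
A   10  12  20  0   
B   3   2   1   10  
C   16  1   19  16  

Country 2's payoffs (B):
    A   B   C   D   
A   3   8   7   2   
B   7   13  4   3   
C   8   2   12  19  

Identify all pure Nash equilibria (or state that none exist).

Check mutual best responses: a cell is a NE iff neither player can gain by unilaterally deviating.
Country 1's best responses — vs A: C (payoff 16); vs B: A (payoff 12); vs C: A (payoff 20); vs D: C (payoff 16).
Country 2's best responses — vs A: B (payoff 8); vs B: B (payoff 13); vs C: D (payoff 19).
Mutual best responses occur at (A, B) and (C, D); at each, neither player gains by switching.

(A, B) and (C, D)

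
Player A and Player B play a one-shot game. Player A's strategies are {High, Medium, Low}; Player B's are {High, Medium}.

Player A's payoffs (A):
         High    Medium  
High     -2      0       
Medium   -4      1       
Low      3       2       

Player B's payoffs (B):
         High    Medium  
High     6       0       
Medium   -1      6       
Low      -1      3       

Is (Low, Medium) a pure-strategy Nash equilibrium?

Yes

Holding Player B at Medium: Player A gets 2 from Low, versus 0 from High, 1 from Medium. No profitable deviation for Player A.
Holding Player A at Low: Player B gets 3 from Medium, versus -1 from High. No profitable deviation for Player B either.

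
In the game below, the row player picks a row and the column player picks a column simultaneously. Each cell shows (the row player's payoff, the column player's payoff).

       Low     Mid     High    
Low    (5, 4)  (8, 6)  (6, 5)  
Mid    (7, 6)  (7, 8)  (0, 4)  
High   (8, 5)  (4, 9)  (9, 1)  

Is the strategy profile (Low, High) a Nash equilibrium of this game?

No

Holding the column player at High: the row player gets 6 from Low but could get 9 by switching to High. The row player has a profitable deviation.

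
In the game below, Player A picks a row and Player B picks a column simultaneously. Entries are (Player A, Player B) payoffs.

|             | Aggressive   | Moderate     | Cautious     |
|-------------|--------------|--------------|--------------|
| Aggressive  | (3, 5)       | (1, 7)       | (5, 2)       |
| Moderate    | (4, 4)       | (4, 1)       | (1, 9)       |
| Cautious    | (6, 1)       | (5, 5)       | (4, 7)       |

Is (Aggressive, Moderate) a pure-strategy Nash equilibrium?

Holding Player B at Moderate: Player A gets 1 from Aggressive but could get 5 by switching to Cautious. Player A has a profitable deviation.

No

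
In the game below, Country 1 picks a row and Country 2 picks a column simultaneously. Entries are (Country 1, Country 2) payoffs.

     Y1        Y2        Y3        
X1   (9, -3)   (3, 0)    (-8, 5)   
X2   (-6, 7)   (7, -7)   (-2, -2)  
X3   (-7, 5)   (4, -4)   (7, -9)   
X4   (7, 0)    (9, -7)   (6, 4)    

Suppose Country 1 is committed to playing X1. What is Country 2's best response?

With Country 1 fixed at X1, Country 2's payoffs are: Y1 → -3, Y2 → 0, Y3 → 5.
The maximum is 5, achieved by Y3.

Y3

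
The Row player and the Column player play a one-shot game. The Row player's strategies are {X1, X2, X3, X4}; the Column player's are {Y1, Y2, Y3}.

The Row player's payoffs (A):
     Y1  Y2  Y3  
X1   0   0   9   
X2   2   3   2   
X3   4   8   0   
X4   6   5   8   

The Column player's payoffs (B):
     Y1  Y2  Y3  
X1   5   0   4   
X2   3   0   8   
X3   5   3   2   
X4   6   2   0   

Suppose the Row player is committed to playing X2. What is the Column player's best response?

Y3

With the Row player fixed at X2, the Column player's payoffs are: Y1 → 3, Y2 → 0, Y3 → 8.
The maximum is 8, achieved by Y3.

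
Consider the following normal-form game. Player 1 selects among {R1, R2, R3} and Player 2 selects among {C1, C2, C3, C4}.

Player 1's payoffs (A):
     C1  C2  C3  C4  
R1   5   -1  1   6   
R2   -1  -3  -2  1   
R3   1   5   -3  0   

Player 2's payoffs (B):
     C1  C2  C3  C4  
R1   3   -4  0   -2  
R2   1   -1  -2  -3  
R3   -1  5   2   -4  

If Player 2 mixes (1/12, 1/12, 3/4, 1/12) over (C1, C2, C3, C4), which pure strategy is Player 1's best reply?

R1

Compute Player 1's expected payoff from each pure strategy against the given mix.
R1: (1/12)·5 + (1/12)·(-1) + (3/4)·1 + (1/12)·6 = 19/12
R2: (1/12)·(-1) + (1/12)·(-3) + (3/4)·(-2) + (1/12)·1 = -7/4
R3: (1/12)·1 + (1/12)·5 + (3/4)·(-3) + (1/12)·0 = -7/4
Highest expected payoff is 19/12, from R1.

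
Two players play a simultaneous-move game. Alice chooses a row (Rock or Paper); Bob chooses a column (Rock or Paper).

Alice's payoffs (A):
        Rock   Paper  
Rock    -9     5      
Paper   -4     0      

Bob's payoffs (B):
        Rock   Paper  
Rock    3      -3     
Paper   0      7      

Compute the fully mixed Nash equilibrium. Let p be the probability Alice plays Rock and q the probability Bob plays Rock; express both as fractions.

p = 7/13, q = 1/2

Each player's mixing probability is pinned down by making the *other* player indifferent.
Bob indifferent between Rock and Paper: p·3 + (1−p)·0 = p·(-3) + (1−p)·7 ⟹ 0 + 3p = 7 + (-10)p ⟹ p = 7/13.
Alice indifferent between Rock and Paper: q·(-9) + (1−q)·5 = q·(-4) + (1−q)·0 ⟹ 5 + (-14)q = 0 + (-4)q ⟹ q = 1/2.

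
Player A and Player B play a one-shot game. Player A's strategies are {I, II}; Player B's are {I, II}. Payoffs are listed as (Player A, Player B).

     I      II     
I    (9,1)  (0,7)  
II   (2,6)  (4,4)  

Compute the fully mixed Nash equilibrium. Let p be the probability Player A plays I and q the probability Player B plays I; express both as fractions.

p = 1/4, q = 4/11

In a mixed NE each player is indifferent between their pure strategies, so the opponent's mix sets the indifference.
Player B indifferent between I and II: p·1 + (1−p)·6 = p·7 + (1−p)·4 ⟹ 6 + (-5)p = 4 + 3p ⟹ p = 1/4.
Player A indifferent between I and II: q·9 + (1−q)·0 = q·2 + (1−q)·4 ⟹ 0 + 9q = 4 + (-2)q ⟹ q = 4/11.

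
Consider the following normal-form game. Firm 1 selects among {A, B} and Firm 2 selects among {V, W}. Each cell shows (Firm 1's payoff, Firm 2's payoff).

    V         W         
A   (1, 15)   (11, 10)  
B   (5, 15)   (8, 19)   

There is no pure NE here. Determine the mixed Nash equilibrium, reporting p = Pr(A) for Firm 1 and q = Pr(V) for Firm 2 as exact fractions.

In a mixed NE each player is indifferent between their pure strategies, so the opponent's mix sets the indifference.
Firm 2 indifferent between V and W: p·15 + (1−p)·15 = p·10 + (1−p)·19 ⟹ 15 + 0p = 19 + (-9)p ⟹ p = 4/9.
Firm 1 indifferent between A and B: q·1 + (1−q)·11 = q·5 + (1−q)·8 ⟹ 11 + (-10)q = 8 + (-3)q ⟹ q = 3/7.

p = 4/9, q = 3/7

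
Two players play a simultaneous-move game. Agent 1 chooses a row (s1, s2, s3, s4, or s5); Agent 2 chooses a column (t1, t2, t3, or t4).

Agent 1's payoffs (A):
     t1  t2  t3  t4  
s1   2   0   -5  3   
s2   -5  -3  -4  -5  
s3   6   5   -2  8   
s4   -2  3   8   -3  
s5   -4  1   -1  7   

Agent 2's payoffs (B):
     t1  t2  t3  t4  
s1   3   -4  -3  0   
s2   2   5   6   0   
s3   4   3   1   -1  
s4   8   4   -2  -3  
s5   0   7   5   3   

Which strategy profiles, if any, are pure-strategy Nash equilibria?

A profile is a Nash equilibrium when each player is best-responding to the other.
Agent 1's best responses — vs t1: s3 (payoff 6); vs t2: s3 (payoff 5); vs t3: s4 (payoff 8); vs t4: s3 (payoff 8).
Agent 2's best responses — vs s1: t1 (payoff 3); vs s2: t3 (payoff 6); vs s3: t1 (payoff 4); vs s4: t1 (payoff 8); vs s5: t2 (payoff 7).
The only mutual best response is (s3, t1); neither player gains by switching there.

(s3, t1)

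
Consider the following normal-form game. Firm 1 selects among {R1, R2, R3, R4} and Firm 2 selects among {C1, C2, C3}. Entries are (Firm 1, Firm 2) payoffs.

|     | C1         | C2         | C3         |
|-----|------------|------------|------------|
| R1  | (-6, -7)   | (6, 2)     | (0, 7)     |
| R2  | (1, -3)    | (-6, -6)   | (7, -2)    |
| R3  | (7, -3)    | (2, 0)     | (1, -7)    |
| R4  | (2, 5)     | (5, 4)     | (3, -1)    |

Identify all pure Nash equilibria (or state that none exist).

Check mutual best responses: a cell is a NE iff neither player can gain by unilaterally deviating.
Firm 1's best responses — vs C1: R3 (payoff 7); vs C2: R1 (payoff 6); vs C3: R2 (payoff 7).
Firm 2's best responses — vs R1: C3 (payoff 7); vs R2: C3 (payoff -2); vs R3: C2 (payoff 0); vs R4: C1 (payoff 5).
The only mutual best response is (R2, C3); neither player gains by switching there.

(R2, C3)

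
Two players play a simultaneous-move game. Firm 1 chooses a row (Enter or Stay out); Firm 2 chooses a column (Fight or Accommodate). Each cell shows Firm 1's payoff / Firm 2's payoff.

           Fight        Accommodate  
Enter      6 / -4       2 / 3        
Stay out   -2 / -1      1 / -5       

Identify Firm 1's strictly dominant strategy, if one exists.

Enter

A strategy is strictly dominant if it gives Firm 1 a strictly higher payoff than every other strategy, against every choice by the opponent.
Enter strictly dominates: vs Fight: 6 > -2; vs Accommodate: 2 > 1.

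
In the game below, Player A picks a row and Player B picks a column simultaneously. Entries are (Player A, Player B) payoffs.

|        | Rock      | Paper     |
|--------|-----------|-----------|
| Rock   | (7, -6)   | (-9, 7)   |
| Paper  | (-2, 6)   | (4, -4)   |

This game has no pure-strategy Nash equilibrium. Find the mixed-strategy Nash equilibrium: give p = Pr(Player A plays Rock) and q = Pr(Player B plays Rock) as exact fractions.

p = 10/23, q = 13/22

Each player's mixing probability is pinned down by making the *other* player indifferent.
Player B indifferent between Rock and Paper: p·(-6) + (1−p)·6 = p·7 + (1−p)·(-4) ⟹ 6 + (-12)p = (-4) + 11p ⟹ p = 10/23.
Player A indifferent between Rock and Paper: q·7 + (1−q)·(-9) = q·(-2) + (1−q)·4 ⟹ (-9) + 16q = 4 + (-6)q ⟹ q = 13/22.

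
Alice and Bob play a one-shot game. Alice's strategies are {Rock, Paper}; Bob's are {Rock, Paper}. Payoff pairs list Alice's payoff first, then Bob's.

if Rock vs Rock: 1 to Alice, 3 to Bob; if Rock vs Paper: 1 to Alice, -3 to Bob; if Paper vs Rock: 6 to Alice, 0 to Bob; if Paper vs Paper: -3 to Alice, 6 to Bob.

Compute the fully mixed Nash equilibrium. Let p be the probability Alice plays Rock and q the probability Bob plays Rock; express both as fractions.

p = 1/2, q = 4/9

In a mixed NE each player is indifferent between their pure strategies, so the opponent's mix sets the indifference.
Bob indifferent between Rock and Paper: p·3 + (1−p)·0 = p·(-3) + (1−p)·6 ⟹ 0 + 3p = 6 + (-9)p ⟹ p = 1/2.
Alice indifferent between Rock and Paper: q·1 + (1−q)·1 = q·6 + (1−q)·(-3) ⟹ 1 + 0q = (-3) + 9q ⟹ q = 4/9.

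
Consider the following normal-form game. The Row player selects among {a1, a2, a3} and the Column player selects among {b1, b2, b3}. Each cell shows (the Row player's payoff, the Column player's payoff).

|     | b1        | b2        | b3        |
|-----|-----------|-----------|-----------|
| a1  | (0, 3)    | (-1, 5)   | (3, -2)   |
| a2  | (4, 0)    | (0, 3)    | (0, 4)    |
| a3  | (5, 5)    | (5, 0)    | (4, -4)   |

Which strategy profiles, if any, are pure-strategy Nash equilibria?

Check mutual best responses: a cell is a NE iff neither player can gain by unilaterally deviating.
The Row player's best responses — vs b1: a3 (payoff 5); vs b2: a3 (payoff 5); vs b3: a3 (payoff 4).
The Column player's best responses — vs a1: b2 (payoff 5); vs a2: b3 (payoff 4); vs a3: b1 (payoff 5).
The only mutual best response is (a3, b1); neither player gains by switching there.

(a3, b1)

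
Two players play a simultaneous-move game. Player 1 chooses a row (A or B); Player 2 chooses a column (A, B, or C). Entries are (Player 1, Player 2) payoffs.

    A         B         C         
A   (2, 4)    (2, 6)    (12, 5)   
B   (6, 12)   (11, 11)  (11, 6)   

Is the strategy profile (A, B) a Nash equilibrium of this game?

No

Holding Player 2 at B: Player 1 gets 2 from A but could get 11 by switching to B. Player 1 has a profitable deviation.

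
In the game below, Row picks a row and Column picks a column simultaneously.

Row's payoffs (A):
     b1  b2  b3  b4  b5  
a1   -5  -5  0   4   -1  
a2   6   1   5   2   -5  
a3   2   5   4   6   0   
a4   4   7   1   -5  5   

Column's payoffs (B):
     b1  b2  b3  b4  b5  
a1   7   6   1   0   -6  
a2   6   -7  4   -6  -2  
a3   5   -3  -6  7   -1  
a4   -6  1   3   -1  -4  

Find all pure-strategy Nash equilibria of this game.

A profile is a Nash equilibrium when each player is best-responding to the other.
Row's best responses — vs b1: a2 (payoff 6); vs b2: a4 (payoff 7); vs b3: a2 (payoff 5); vs b4: a3 (payoff 6); vs b5: a4 (payoff 5).
Column's best responses — vs a1: b1 (payoff 7); vs a2: b1 (payoff 6); vs a3: b4 (payoff 7); vs a4: b3 (payoff 3).
Mutual best responses occur at (a2, b1) and (a3, b4); at each, neither player gains by switching.

(a2, b1) and (a3, b4)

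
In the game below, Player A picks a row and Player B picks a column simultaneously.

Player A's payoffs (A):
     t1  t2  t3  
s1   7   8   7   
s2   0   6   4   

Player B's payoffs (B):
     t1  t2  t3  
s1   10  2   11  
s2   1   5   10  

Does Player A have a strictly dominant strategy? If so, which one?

s1

Check whether one of Player A's strategies beats all alternatives regardless of what the opponent does.
s1 strictly dominates: vs t1: 7 > 0; vs t2: 8 > 6; vs t3: 7 > 4.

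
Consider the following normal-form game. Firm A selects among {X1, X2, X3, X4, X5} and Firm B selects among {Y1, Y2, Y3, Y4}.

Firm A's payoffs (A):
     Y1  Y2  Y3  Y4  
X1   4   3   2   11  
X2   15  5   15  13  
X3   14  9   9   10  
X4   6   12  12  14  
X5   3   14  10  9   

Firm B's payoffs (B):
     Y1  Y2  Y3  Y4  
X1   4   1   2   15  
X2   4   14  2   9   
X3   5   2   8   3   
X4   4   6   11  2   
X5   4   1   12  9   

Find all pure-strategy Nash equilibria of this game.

Check mutual best responses: a cell is a NE iff neither player can gain by unilaterally deviating.
Firm A's best responses — vs Y1: X2 (payoff 15); vs Y2: X5 (payoff 14); vs Y3: X2 (payoff 15); vs Y4: X4 (payoff 14).
Firm B's best responses — vs X1: Y4 (payoff 15); vs X2: Y2 (payoff 14); vs X3: Y3 (payoff 8); vs X4: Y3 (payoff 11); vs X5: Y3 (payoff 12).
No cell has both players best-responding. For instance, Firm A's best reply to Y3 is X2, but against X2 Firm B prefers Y2 over Y3.

There is no pure-strategy Nash equilibrium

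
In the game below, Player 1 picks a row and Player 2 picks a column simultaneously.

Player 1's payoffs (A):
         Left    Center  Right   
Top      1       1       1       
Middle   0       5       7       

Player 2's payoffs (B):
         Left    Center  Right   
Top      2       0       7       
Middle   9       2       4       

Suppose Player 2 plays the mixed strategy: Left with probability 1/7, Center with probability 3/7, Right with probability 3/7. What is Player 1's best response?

Player 1's best reply maximizes expected payoff against the mix.
Top: (1/7)·1 + (3/7)·1 + (3/7)·1 = 1
Middle: (1/7)·0 + (3/7)·5 + (3/7)·7 = 36/7
Highest expected payoff is 36/7, from Middle.

Middle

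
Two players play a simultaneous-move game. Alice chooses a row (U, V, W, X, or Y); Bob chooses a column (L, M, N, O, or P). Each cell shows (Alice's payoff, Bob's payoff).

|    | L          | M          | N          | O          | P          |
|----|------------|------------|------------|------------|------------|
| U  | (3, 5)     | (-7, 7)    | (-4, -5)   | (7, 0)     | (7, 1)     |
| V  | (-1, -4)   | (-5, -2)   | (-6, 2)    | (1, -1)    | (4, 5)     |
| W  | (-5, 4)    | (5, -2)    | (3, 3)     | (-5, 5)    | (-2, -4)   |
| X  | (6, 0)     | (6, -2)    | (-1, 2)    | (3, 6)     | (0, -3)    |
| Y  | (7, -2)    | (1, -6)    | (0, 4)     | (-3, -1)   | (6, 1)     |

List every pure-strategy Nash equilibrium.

Find each player's best response to every opponent strategy; NE are the intersections.
Alice's best responses — vs L: Y (payoff 7); vs M: X (payoff 6); vs N: W (payoff 3); vs O: U (payoff 7); vs P: U (payoff 7).
Bob's best responses — vs U: M (payoff 7); vs V: P (payoff 5); vs W: O (payoff 5); vs X: O (payoff 6); vs Y: N (payoff 4).
No cell has both players best-responding. For instance, Alice's best reply to P is U, but against U Bob prefers M over P.

No pure-strategy Nash equilibrium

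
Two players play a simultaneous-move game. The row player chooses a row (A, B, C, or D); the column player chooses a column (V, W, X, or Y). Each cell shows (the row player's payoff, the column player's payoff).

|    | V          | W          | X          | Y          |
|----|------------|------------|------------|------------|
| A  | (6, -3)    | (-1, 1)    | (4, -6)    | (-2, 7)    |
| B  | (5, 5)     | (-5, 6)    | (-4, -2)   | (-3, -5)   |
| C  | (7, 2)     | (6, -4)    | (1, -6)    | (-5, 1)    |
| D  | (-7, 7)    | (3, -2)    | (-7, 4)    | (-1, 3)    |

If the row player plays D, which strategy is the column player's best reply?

V

With the row player fixed at D, the column player's payoffs are: V → 7, W → -2, X → 4, Y → 3.
The maximum is 7, achieved by V.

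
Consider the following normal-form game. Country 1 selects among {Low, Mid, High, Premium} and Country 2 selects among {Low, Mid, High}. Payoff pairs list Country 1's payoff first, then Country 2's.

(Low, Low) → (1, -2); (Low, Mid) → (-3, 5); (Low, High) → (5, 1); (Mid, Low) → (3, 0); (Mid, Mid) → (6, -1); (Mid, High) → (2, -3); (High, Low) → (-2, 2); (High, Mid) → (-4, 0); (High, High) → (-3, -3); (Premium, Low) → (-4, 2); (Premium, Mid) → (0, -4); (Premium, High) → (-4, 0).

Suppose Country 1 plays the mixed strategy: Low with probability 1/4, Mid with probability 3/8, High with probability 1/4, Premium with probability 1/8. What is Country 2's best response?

Country 2's best reply maximizes expected payoff against the mix.
Low: (1/4)·(-2) + (3/8)·0 + (1/4)·2 + (1/8)·2 = 1/4
Mid: (1/4)·5 + (3/8)·(-1) + (1/4)·0 + (1/8)·(-4) = 3/8
High: (1/4)·1 + (3/8)·(-3) + (1/4)·(-3) + (1/8)·0 = -13/8
Highest expected payoff is 3/8, from Mid.

Mid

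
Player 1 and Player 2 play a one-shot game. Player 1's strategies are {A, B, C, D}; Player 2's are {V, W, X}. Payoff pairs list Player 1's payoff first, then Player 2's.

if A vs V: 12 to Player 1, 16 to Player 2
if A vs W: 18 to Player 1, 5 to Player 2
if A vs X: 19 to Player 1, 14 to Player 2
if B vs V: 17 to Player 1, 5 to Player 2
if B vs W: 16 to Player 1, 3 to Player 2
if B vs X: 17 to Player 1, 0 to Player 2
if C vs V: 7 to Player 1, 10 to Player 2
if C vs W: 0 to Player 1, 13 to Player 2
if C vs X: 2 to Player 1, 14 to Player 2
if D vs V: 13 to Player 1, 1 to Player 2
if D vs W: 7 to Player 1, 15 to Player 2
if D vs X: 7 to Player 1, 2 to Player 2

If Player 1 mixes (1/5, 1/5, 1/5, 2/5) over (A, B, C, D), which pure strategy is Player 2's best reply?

W

Compute Player 2's expected payoff from each pure strategy against the given mix.
V: (1/5)·16 + (1/5)·5 + (1/5)·10 + (2/5)·1 = 33/5
W: (1/5)·5 + (1/5)·3 + (1/5)·13 + (2/5)·15 = 51/5
X: (1/5)·14 + (1/5)·0 + (1/5)·14 + (2/5)·2 = 32/5
Highest expected payoff is 51/5, from W.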